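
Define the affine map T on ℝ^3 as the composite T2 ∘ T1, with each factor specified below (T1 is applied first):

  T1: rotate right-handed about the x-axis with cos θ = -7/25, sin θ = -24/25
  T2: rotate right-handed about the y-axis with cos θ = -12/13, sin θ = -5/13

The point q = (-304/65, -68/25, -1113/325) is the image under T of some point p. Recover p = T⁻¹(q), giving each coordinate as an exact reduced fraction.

p = (3, -4, -4)

T1 = [1 0 0 0; 0 -7/25 24/25 0; 0 -24/25 -7/25 0; 0 0 0 1]
T2·T1 = [-12/13 24/65 7/65 0; 0 -7/25 24/25 0; 5/13 288/325 84/325 0; 0 0 0 1]
det M = 1; M⁻¹ = [-12/13 0 5/13 0; 24/65 -7/25 288/325 0; 7/65 24/25 84/325 0; 0 0 0 1]
M⁻¹ · (-304/65, -68/25, -1113/325)ᵀ = (3, -4, -4)ᵀ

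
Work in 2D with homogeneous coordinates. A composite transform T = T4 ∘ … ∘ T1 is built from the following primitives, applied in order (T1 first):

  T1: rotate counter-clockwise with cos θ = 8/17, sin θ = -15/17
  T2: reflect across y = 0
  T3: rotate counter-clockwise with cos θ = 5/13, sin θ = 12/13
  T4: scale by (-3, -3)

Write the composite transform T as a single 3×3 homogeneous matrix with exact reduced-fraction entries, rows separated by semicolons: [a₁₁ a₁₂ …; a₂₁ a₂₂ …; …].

T1 = [8/17 15/17 0; -15/17 8/17 0; 0 0 1]
T2·T1 = [8/17 15/17 0; 15/17 -8/17 0; 0 0 1]
T3·…·T1 = [-140/221 171/221 0; 171/221 140/221 0; 0 0 1]
T4·…·T1 = [420/221 -513/221 0; -513/221 -420/221 0; 0 0 1]

T = [420/221 -513/221 0; -513/221 -420/221 0; 0 0 1]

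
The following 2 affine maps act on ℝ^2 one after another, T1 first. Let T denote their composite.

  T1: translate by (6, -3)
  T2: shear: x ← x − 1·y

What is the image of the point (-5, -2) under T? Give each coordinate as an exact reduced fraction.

T(p) = (6, -5)

T1 translate by (6, -3): (-5, -2) → (1, -5)
T2 shear: x ← x − 1·y: (1, -5) → (6, -5)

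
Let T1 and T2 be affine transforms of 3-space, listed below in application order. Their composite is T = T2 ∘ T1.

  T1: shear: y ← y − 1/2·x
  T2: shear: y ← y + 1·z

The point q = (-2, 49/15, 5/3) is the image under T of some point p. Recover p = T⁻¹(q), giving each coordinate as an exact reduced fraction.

p = (-2, 3/5, 5/3)

T1 = [1 0 0 0; -1/2 1 0 0; 0 0 1 0; 0 0 0 1]
T2·T1 = [1 0 0 0; -1/2 1 1 0; 0 0 1 0; 0 0 0 1]
det M = 1; M⁻¹ = [1 0 0 0; 1/2 1 -1 0; 0 0 1 0; 0 0 0 1]
M⁻¹ · (-2, 49/15, 5/3)ᵀ = (-2, 3/5, 5/3)ᵀ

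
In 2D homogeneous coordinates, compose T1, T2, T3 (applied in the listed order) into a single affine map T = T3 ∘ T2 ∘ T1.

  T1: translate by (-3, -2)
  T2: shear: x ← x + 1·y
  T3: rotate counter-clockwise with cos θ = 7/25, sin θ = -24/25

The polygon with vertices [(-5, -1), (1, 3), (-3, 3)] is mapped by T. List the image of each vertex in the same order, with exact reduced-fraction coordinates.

T1 translate by (-3, -2): (-5, -1) → (-8, -3); (1, 3) → (-2, 1); (-3, 3) → (-6, 1)
T2 shear: x ← x + 1·y: (-8, -3) → (-11, -3); (-2, 1) → (-1, 1); (-6, 1) → (-5, 1)
T3 rotate counter-clockwise with cos θ = 7/25, sin θ = -24/25: (-11, -3) → (-149/25, 243/25); (-1, 1) → (17/25, 31/25); (-5, 1) → (-11/25, 127/25)

image vertices: (-149/25, 243/25), (17/25, 31/25), (-11/25, 127/25)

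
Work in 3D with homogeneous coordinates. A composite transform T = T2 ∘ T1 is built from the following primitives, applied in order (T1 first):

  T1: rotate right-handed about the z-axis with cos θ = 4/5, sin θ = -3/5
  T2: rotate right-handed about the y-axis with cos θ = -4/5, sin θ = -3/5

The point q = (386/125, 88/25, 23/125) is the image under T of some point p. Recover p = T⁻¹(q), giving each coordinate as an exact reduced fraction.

T1 = [4/5 3/5 0 0; -3/5 4/5 0 0; 0 0 1 0; 0 0 0 1]
T2·T1 = [-16/25 -12/25 -3/5 0; -3/5 4/5 0 0; 12/25 9/25 -4/5 0; 0 0 0 1]
det M = 1; M⁻¹ = [-16/25 -3/5 12/25 0; -12/25 4/5 9/25 0; -3/5 0 -4/5 0; 0 0 0 1]
M⁻¹ · (386/125, 88/25, 23/125)ᵀ = (-4, 7/5, -2)ᵀ

p = (-4, 7/5, -2)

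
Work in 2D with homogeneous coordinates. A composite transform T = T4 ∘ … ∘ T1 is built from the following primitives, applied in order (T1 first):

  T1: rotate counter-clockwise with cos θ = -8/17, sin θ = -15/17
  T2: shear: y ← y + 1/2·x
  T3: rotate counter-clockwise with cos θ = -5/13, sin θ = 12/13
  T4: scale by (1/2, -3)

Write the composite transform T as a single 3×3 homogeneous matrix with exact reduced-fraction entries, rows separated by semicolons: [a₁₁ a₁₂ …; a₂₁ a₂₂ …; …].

T = [134/221 -69/442 0; 3/221 -1095/442 0; 0 0 1]

T1 = [-8/17 15/17 0; -15/17 -8/17 0; 0 0 1]
T2·T1 = [-8/17 15/17 0; -19/17 -1/34 0; 0 0 1]
T3·…·T1 = [268/221 -69/221 0; -1/221 365/442 0; 0 0 1]
T4·…·T1 = [134/221 -69/442 0; 3/221 -1095/442 0; 0 0 1]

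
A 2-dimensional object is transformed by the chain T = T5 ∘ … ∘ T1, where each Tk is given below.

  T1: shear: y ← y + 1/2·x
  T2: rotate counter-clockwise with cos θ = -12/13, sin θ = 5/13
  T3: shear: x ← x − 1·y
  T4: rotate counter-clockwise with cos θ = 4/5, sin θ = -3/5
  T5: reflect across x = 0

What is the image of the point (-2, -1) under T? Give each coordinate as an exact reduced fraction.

T(p) = (-122/65, -4/65)

T1 shear: y ← y + 1/2·x: (-2, -1) → (-2, -2)
T2 rotate counter-clockwise with cos θ = -12/13, sin θ = 5/13: (-2, -2) → (34/13, 14/13)
T3 shear: x ← x − 1·y: (34/13, 14/13) → (20/13, 14/13)
T4 rotate counter-clockwise with cos θ = 4/5, sin θ = -3/5: (20/13, 14/13) → (122/65, -4/65)
T5 reflect across x = 0: (122/65, -4/65) → (-122/65, -4/65)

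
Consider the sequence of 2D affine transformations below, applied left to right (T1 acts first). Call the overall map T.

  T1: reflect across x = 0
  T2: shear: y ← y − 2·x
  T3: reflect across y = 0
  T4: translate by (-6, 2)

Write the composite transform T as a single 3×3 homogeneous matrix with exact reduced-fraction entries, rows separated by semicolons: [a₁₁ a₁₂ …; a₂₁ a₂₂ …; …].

T = [-1 0 -6; -2 -1 2; 0 0 1]

T1 = [-1 0 0; 0 1 0; 0 0 1]
T2·T1 = [-1 0 0; 2 1 0; 0 0 1]
T3·…·T1 = [-1 0 0; -2 -1 0; 0 0 1]
T4·…·T1 = [-1 0 -6; -2 -1 2; 0 0 1]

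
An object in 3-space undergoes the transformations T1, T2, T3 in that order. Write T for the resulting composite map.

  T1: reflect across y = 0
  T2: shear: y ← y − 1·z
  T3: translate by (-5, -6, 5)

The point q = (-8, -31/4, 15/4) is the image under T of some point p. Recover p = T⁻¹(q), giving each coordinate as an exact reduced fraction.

p = (-3, 3, -5/4)

T1 = [1 0 0 0; 0 -1 0 0; 0 0 1 0; 0 0 0 1]
T2·T1 = [1 0 0 0; 0 -1 -1 0; 0 0 1 0; 0 0 0 1]
T3·…·T1 = [1 0 0 -5; 0 -1 -1 -6; 0 0 1 5; 0 0 0 1]
det M = -1; M⁻¹ = [1 0 0 5; 0 -1 -1 -1; 0 0 1 -5; 0 0 0 1]
M⁻¹ · (-8, -31/4, 15/4)ᵀ = (-3, 3, -5/4)ᵀ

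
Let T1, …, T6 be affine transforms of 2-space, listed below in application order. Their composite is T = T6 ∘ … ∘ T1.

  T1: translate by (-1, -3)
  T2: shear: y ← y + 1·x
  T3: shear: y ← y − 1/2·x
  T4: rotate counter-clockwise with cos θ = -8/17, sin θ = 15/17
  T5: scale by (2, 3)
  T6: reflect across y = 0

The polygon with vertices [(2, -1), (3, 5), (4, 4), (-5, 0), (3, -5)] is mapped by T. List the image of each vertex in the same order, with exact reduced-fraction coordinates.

image vertices: (89/17, -129/17), (-122/17, -18/17), (-123/17, -75/17), (276/17, 126/17), (178/17, -258/17)

T1 translate by (-1, -3): (2, -1) → (1, -4); (3, 5) → (2, 2); (4, 4) → (3, 1); (-5, 0) → (-6, -3); (3, -5) → (2, -8)
T2 shear: y ← y + 1·x: (1, -4) → (1, -3); (2, 2) → (2, 4); (3, 1) → (3, 4); (-6, -3) → (-6, -9); (2, -8) → (2, -6)
T3 shear: y ← y − 1/2·x: (1, -3) → (1, -7/2); (2, 4) → (2, 3); (3, 4) → (3, 5/2); (-6, -9) → (-6, -6); (2, -6) → (2, -7)
T4 rotate counter-clockwise with cos θ = -8/17, sin θ = 15/17: (1, -7/2) → (89/34, 43/17); (2, 3) → (-61/17, 6/17); (3, 5/2) → (-123/34, 25/17); (-6, -6) → (138/17, -42/17); (2, -7) → (89/17, 86/17)
T5 scale by (2, 3): (89/34, 43/17) → (89/17, 129/17); (-61/17, 6/17) → (-122/17, 18/17); (-123/34, 25/17) → (-123/17, 75/17); (138/17, -42/17) → (276/17, -126/17); (89/17, 86/17) → (178/17, 258/17)
T6 reflect across y = 0: (89/17, 129/17) → (89/17, -129/17); (-122/17, 18/17) → (-122/17, -18/17); (-123/17, 75/17) → (-123/17, -75/17); (276/17, -126/17) → (276/17, 126/17); (178/17, 258/17) → (178/17, -258/17)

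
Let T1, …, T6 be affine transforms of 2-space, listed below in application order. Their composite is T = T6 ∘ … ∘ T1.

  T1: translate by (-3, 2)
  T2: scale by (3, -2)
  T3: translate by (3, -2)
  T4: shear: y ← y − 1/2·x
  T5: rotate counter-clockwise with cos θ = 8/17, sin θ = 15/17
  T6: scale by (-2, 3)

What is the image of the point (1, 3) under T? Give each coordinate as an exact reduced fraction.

T(p) = (-267/17, -387/17)

T1 translate by (-3, 2): (1, 3) → (-2, 5)
T2 scale by (3, -2): (-2, 5) → (-6, -10)
T3 translate by (3, -2): (-6, -10) → (-3, -12)
T4 shear: y ← y − 1/2·x: (-3, -12) → (-3, -21/2)
T5 rotate counter-clockwise with cos θ = 8/17, sin θ = 15/17: (-3, -21/2) → (267/34, -129/17)
T6 scale by (-2, 3): (267/34, -129/17) → (-267/17, -387/17)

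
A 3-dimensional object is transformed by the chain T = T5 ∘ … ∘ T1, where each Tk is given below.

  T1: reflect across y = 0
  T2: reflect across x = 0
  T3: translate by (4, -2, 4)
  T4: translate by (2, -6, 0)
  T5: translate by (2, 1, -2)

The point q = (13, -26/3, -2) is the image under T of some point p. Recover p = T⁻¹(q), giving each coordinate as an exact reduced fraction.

T1 = [1 0 0 0; 0 -1 0 0; 0 0 1 0; 0 0 0 1]
T2·T1 = [-1 0 0 0; 0 -1 0 0; 0 0 1 0; 0 0 0 1]
T3·…·T1 = [-1 0 0 4; 0 -1 0 -2; 0 0 1 4; 0 0 0 1]
T4·…·T1 = [-1 0 0 6; 0 -1 0 -8; 0 0 1 4; 0 0 0 1]
T5·…·T1 = [-1 0 0 8; 0 -1 0 -7; 0 0 1 2; 0 0 0 1]
det M = 1; M⁻¹ = [-1 0 0 8; 0 -1 0 -7; 0 0 1 -2; 0 0 0 1]
M⁻¹ · (13, -26/3, -2)ᵀ = (-5, 5/3, -4)ᵀ

p = (-5, 5/3, -4)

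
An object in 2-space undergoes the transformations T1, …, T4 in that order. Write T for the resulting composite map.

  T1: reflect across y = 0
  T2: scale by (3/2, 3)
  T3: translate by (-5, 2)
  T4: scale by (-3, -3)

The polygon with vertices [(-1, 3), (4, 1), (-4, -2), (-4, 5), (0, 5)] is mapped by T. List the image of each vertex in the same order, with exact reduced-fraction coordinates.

T1 reflect across y = 0: (-1, 3) → (-1, -3); (4, 1) → (4, -1); (-4, -2) → (-4, 2); (-4, 5) → (-4, -5); (0, 5) → (0, -5)
T2 scale by (3/2, 3): (-1, -3) → (-3/2, -9); (4, -1) → (6, -3); (-4, 2) → (-6, 6); (-4, -5) → (-6, -15); (0, -5) → (0, -15)
T3 translate by (-5, 2): (-3/2, -9) → (-13/2, -7); (6, -3) → (1, -1); (-6, 6) → (-11, 8); (-6, -15) → (-11, -13); (0, -15) → (-5, -13)
T4 scale by (-3, -3): (-13/2, -7) → (39/2, 21); (1, -1) → (-3, 3); (-11, 8) → (33, -24); (-11, -13) → (33, 39); (-5, -13) → (15, 39)

image vertices: (39/2, 21), (-3, 3), (33, -24), (33, 39), (15, 39)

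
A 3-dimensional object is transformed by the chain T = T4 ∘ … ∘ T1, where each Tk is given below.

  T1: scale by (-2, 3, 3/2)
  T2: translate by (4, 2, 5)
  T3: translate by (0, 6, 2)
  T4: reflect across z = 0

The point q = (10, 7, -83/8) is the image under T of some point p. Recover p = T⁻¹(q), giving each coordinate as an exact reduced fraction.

T1 = [-2 0 0 0; 0 3 0 0; 0 0 3/2 0; 0 0 0 1]
T2·T1 = [-2 0 0 4; 0 3 0 2; 0 0 3/2 5; 0 0 0 1]
T3·…·T1 = [-2 0 0 4; 0 3 0 8; 0 0 3/2 7; 0 0 0 1]
T4·…·T1 = [-2 0 0 4; 0 3 0 8; 0 0 -3/2 -7; 0 0 0 1]
det M = 9; M⁻¹ = [-1/2 0 0 2; 0 1/3 0 -8/3; 0 0 -2/3 -14/3; 0 0 0 1]
M⁻¹ · (10, 7, -83/8)ᵀ = (-3, -1/3, 9/4)ᵀ

p = (-3, -1/3, 9/4)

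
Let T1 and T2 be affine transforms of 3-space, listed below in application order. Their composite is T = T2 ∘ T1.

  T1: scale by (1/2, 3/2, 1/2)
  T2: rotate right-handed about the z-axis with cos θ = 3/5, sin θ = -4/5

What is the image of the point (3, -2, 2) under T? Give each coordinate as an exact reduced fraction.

T1 scale by (1/2, 3/2, 1/2): (3, -2, 2) → (3/2, -3, 1)
T2 rotate right-handed about the z-axis with cos θ = 3/5, sin θ = -4/5: (3/2, -3, 1) → (-3/2, -3, 1)

T(p) = (-3/2, -3, 1)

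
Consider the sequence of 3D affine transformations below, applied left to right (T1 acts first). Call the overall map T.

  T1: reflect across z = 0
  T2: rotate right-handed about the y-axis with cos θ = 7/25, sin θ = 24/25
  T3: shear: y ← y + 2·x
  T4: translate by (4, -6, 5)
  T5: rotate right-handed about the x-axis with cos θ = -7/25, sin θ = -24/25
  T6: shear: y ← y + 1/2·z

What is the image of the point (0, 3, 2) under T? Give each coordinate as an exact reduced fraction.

T1 reflect across z = 0: (0, 3, 2) → (0, 3, -2)
T2 rotate right-handed about the y-axis with cos θ = 7/25, sin θ = 24/25: (0, 3, -2) → (-48/25, 3, -14/25)
T3 shear: y ← y + 2·x: (-48/25, 3, -14/25) → (-48/25, -21/25, -14/25)
T4 translate by (4, -6, 5): (-48/25, -21/25, -14/25) → (52/25, -171/25, 111/25)
T5 rotate right-handed about the x-axis with cos θ = -7/25, sin θ = -24/25: (52/25, -171/25, 111/25) → (52/25, 3861/625, 3327/625)
T6 shear: y ← y + 1/2·z: (52/25, 3861/625, 3327/625) → (52/25, 11049/1250, 3327/625)

T(p) = (52/25, 11049/1250, 3327/625)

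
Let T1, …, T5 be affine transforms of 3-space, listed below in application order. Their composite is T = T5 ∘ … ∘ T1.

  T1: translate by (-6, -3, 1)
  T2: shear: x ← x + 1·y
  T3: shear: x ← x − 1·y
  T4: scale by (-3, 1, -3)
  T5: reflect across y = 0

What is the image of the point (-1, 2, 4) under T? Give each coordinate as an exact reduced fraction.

T(p) = (21, 1, -15)

T1 translate by (-6, -3, 1): (-1, 2, 4) → (-7, -1, 5)
T2 shear: x ← x + 1·y: (-7, -1, 5) → (-8, -1, 5)
T3 shear: x ← x − 1·y: (-8, -1, 5) → (-7, -1, 5)
T4 scale by (-3, 1, -3): (-7, -1, 5) → (21, -1, -15)
T5 reflect across y = 0: (21, -1, -15) → (21, 1, -15)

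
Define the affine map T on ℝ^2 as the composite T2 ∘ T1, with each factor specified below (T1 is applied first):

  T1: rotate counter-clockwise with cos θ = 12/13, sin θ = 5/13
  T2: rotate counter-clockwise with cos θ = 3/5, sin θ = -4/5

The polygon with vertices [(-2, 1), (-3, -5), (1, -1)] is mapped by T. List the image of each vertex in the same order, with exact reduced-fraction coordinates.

image vertices: (-79/65, 122/65), (-333/65, -181/65), (23/65, -89/65)

T1 rotate counter-clockwise with cos θ = 12/13, sin θ = 5/13: (-2, 1) → (-29/13, 2/13); (-3, -5) → (-11/13, -75/13); (1, -1) → (17/13, -7/13)
T2 rotate counter-clockwise with cos θ = 3/5, sin θ = -4/5: (-29/13, 2/13) → (-79/65, 122/65); (-11/13, -75/13) → (-333/65, -181/65); (17/13, -7/13) → (23/65, -89/65)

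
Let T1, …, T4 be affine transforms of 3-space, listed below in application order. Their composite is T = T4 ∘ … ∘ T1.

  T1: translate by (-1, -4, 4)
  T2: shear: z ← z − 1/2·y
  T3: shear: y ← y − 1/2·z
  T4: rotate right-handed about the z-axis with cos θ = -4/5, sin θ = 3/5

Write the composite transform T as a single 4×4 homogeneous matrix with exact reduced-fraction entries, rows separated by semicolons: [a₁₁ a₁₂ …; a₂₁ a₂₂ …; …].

T1 = [1 0 0 -1; 0 1 0 -4; 0 0 1 4; 0 0 0 1]
T2·T1 = [1 0 0 -1; 0 1 0 -4; 0 -1/2 1 6; 0 0 0 1]
T3·…·T1 = [1 0 0 -1; 0 5/4 -1/2 -7; 0 -1/2 1 6; 0 0 0 1]
T4·…·T1 = [-4/5 -3/4 3/10 5; 3/5 -1 2/5 5; 0 -1/2 1 6; 0 0 0 1]

T = [-4/5 -3/4 3/10 5; 3/5 -1 2/5 5; 0 -1/2 1 6; 0 0 0 1]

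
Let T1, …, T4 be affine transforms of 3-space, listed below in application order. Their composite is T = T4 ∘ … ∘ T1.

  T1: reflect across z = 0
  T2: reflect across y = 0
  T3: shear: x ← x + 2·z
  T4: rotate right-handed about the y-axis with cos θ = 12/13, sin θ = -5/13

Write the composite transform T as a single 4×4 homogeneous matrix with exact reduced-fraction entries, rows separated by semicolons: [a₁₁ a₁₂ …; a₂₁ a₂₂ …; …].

T1 = [1 0 0 0; 0 1 0 0; 0 0 -1 0; 0 0 0 1]
T2·T1 = [1 0 0 0; 0 -1 0 0; 0 0 -1 0; 0 0 0 1]
T3·…·T1 = [1 0 -2 0; 0 -1 0 0; 0 0 -1 0; 0 0 0 1]
T4·…·T1 = [12/13 0 -19/13 0; 0 -1 0 0; 5/13 0 -22/13 0; 0 0 0 1]

T = [12/13 0 -19/13 0; 0 -1 0 0; 5/13 0 -22/13 0; 0 0 0 1]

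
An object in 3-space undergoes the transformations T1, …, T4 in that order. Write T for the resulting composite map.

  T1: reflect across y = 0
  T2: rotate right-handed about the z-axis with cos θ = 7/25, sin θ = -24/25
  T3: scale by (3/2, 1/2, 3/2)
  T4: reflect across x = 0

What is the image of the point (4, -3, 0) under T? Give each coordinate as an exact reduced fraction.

T(p) = (-6, -3/2, 0)

T1 reflect across y = 0: (4, -3, 0) → (4, 3, 0)
T2 rotate right-handed about the z-axis with cos θ = 7/25, sin θ = -24/25: (4, 3, 0) → (4, -3, 0)
T3 scale by (3/2, 1/2, 3/2): (4, -3, 0) → (6, -3/2, 0)
T4 reflect across x = 0: (6, -3/2, 0) → (-6, -3/2, 0)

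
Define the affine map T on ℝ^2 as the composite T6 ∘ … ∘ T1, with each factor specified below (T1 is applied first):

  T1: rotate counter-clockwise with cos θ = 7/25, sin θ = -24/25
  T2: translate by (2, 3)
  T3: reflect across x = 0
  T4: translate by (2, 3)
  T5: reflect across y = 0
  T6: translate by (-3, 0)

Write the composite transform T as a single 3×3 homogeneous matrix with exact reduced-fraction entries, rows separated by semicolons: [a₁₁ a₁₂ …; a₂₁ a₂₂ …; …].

T1 = [7/25 24/25 0; -24/25 7/25 0; 0 0 1]
T2·T1 = [7/25 24/25 2; -24/25 7/25 3; 0 0 1]
T3·…·T1 = [-7/25 -24/25 -2; -24/25 7/25 3; 0 0 1]
T4·…·T1 = [-7/25 -24/25 0; -24/25 7/25 6; 0 0 1]
T5·…·T1 = [-7/25 -24/25 0; 24/25 -7/25 -6; 0 0 1]
T6·…·T1 = [-7/25 -24/25 -3; 24/25 -7/25 -6; 0 0 1]

T = [-7/25 -24/25 -3; 24/25 -7/25 -6; 0 0 1]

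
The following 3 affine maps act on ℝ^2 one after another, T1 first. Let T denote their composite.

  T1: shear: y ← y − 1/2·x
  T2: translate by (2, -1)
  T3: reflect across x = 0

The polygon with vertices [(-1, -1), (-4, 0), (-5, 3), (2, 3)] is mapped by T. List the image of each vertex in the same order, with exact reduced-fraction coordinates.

T1 shear: y ← y − 1/2·x: (-1, -1) → (-1, -1/2); (-4, 0) → (-4, 2); (-5, 3) → (-5, 11/2); (2, 3) → (2, 2)
T2 translate by (2, -1): (-1, -1/2) → (1, -3/2); (-4, 2) → (-2, 1); (-5, 11/2) → (-3, 9/2); (2, 2) → (4, 1)
T3 reflect across x = 0: (1, -3/2) → (-1, -3/2); (-2, 1) → (2, 1); (-3, 9/2) → (3, 9/2); (4, 1) → (-4, 1)

image vertices: (-1, -3/2), (2, 1), (3, 9/2), (-4, 1)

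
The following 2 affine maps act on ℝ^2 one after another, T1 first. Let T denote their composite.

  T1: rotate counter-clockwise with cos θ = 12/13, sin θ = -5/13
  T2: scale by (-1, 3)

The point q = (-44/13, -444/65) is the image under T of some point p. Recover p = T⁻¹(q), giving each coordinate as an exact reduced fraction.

T1 = [12/13 5/13 0; -5/13 12/13 0; 0 0 1]
T2·T1 = [-12/13 -5/13 0; -15/13 36/13 0; 0 0 1]
det M = -3; M⁻¹ = [-12/13 -5/39 0; -5/13 4/13 0; 0 0 1]
M⁻¹ · (-44/13, -444/65)ᵀ = (4, -4/5)ᵀ

p = (4, -4/5)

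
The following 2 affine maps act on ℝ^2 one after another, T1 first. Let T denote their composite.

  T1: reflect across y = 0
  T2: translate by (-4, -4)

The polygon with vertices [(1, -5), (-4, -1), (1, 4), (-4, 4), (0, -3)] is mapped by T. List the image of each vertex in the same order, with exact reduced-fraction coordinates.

T1 reflect across y = 0: (1, -5) → (1, 5); (-4, -1) → (-4, 1); (1, 4) → (1, -4); (-4, 4) → (-4, -4); (0, -3) → (0, 3)
T2 translate by (-4, -4): (1, 5) → (-3, 1); (-4, 1) → (-8, -3); (1, -4) → (-3, -8); (-4, -4) → (-8, -8); (0, 3) → (-4, -1)

image vertices: (-3, 1), (-8, -3), (-3, -8), (-8, -8), (-4, -1)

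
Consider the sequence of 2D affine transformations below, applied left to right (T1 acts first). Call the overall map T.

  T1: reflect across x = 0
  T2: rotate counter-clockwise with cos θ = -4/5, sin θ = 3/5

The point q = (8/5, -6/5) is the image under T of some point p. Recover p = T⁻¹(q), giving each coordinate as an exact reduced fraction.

T1 = [-1 0 0; 0 1 0; 0 0 1]
T2·T1 = [4/5 -3/5 0; -3/5 -4/5 0; 0 0 1]
det M = -1; M⁻¹ = [4/5 -3/5 0; -3/5 -4/5 0; 0 0 1]
M⁻¹ · (8/5, -6/5)ᵀ = (2, 0)ᵀ

p = (2, 0)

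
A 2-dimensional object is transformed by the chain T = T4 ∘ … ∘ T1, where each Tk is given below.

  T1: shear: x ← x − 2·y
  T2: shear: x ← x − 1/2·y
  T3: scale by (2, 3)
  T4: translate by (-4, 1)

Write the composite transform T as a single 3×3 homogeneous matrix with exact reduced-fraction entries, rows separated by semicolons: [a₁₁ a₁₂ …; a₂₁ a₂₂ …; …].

T1 = [1 -2 0; 0 1 0; 0 0 1]
T2·T1 = [1 -5/2 0; 0 1 0; 0 0 1]
T3·…·T1 = [2 -5 0; 0 3 0; 0 0 1]
T4·…·T1 = [2 -5 -4; 0 3 1; 0 0 1]

T = [2 -5 -4; 0 3 1; 0 0 1]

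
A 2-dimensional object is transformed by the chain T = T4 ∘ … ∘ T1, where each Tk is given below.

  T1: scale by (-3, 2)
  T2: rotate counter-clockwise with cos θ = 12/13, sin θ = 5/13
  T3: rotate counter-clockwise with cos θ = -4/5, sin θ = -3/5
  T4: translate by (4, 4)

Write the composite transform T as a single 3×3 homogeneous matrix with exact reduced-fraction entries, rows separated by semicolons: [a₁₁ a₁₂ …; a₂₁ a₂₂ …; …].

T1 = [-3 0 0; 0 2 0; 0 0 1]
T2·T1 = [-36/13 -10/13 0; -15/13 24/13 0; 0 0 1]
T3·…·T1 = [99/65 112/65 0; 168/65 -66/65 0; 0 0 1]
T4·…·T1 = [99/65 112/65 4; 168/65 -66/65 4; 0 0 1]

T = [99/65 112/65 4; 168/65 -66/65 4; 0 0 1]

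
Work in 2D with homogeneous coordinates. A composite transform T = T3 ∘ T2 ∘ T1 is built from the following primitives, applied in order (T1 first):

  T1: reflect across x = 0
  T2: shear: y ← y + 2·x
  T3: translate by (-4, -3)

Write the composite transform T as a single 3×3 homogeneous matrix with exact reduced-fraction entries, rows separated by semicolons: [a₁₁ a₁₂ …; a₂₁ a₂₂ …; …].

T1 = [-1 0 0; 0 1 0; 0 0 1]
T2·T1 = [-1 0 0; -2 1 0; 0 0 1]
T3·…·T1 = [-1 0 -4; -2 1 -3; 0 0 1]

T = [-1 0 -4; -2 1 -3; 0 0 1]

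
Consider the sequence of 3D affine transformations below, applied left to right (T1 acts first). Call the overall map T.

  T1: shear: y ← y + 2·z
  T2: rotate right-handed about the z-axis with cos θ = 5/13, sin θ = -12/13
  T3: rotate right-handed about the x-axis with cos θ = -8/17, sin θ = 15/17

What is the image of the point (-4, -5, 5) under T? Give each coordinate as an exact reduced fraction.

T(p) = (40/13, -1559/221, 575/221)

T1 shear: y ← y + 2·z: (-4, -5, 5) → (-4, 5, 5)
T2 rotate right-handed about the z-axis with cos θ = 5/13, sin θ = -12/13: (-4, 5, 5) → (40/13, 73/13, 5)
T3 rotate right-handed about the x-axis with cos θ = -8/17, sin θ = 15/17: (40/13, 73/13, 5) → (40/13, -1559/221, 575/221)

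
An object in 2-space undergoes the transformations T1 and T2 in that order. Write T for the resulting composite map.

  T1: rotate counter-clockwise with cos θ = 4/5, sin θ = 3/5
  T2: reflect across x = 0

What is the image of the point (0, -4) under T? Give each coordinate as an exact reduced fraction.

T1 rotate counter-clockwise with cos θ = 4/5, sin θ = 3/5: (0, -4) → (12/5, -16/5)
T2 reflect across x = 0: (12/5, -16/5) → (-12/5, -16/5)

T(p) = (-12/5, -16/5)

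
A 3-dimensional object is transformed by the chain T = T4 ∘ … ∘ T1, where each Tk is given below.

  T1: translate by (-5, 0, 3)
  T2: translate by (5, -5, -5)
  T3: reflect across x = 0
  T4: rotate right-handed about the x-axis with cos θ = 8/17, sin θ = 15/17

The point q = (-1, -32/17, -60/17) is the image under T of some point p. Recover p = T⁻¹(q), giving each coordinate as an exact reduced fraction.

p = (1, 1, 2)

T1 = [1 0 0 -5; 0 1 0 0; 0 0 1 3; 0 0 0 1]
T2·T1 = [1 0 0 0; 0 1 0 -5; 0 0 1 -2; 0 0 0 1]
T3·…·T1 = [-1 0 0 0; 0 1 0 -5; 0 0 1 -2; 0 0 0 1]
T4·…·T1 = [-1 0 0 0; 0 8/17 -15/17 -10/17; 0 15/17 8/17 -91/17; 0 0 0 1]
det M = -1; M⁻¹ = [-1 0 0 0; 0 8/17 15/17 5; 0 -15/17 8/17 2; 0 0 0 1]
M⁻¹ · (-1, -32/17, -60/17)ᵀ = (1, 1, 2)ᵀ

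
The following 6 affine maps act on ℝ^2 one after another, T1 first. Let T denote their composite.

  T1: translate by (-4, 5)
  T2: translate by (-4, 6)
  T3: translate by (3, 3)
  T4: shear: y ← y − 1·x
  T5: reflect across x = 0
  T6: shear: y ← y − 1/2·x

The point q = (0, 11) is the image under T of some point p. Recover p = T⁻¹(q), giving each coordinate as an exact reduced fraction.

T1 = [1 0 -4; 0 1 5; 0 0 1]
T2·T1 = [1 0 -8; 0 1 11; 0 0 1]
T3·…·T1 = [1 0 -5; 0 1 14; 0 0 1]
T4·…·T1 = [1 0 -5; -1 1 19; 0 0 1]
T5·…·T1 = [-1 0 5; -1 1 19; 0 0 1]
T6·…·T1 = [-1 0 5; -1/2 1 33/2; 0 0 1]
det M = -1; M⁻¹ = [-1 0 5; -1/2 1 -14; 0 0 1]
M⁻¹ · (0, 11)ᵀ = (5, -3)ᵀ

p = (5, -3)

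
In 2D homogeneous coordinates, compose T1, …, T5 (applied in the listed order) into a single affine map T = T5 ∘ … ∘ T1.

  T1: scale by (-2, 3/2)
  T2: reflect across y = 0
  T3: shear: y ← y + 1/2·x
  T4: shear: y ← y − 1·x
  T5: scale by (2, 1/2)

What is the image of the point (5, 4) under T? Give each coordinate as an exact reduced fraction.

T1 scale by (-2, 3/2): (5, 4) → (-10, 6)
T2 reflect across y = 0: (-10, 6) → (-10, -6)
T3 shear: y ← y + 1/2·x: (-10, -6) → (-10, -11)
T4 shear: y ← y − 1·x: (-10, -11) → (-10, -1)
T5 scale by (2, 1/2): (-10, -1) → (-20, -1/2)

T(p) = (-20, -1/2)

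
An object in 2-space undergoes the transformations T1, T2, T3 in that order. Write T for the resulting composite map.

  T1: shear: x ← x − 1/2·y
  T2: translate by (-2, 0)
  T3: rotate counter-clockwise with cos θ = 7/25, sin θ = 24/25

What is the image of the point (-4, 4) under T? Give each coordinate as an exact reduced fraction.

T1 shear: x ← x − 1/2·y: (-4, 4) → (-6, 4)
T2 translate by (-2, 0): (-6, 4) → (-8, 4)
T3 rotate counter-clockwise with cos θ = 7/25, sin θ = 24/25: (-8, 4) → (-152/25, -164/25)

T(p) = (-152/25, -164/25)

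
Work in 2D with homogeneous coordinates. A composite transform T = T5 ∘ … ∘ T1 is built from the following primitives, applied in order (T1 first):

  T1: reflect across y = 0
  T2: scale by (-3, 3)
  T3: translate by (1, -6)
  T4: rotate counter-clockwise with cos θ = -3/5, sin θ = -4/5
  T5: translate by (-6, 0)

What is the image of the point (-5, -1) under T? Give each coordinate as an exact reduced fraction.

T1 reflect across y = 0: (-5, -1) → (-5, 1)
T2 scale by (-3, 3): (-5, 1) → (15, 3)
T3 translate by (1, -6): (15, 3) → (16, -3)
T4 rotate counter-clockwise with cos θ = -3/5, sin θ = -4/5: (16, -3) → (-12, -11)
T5 translate by (-6, 0): (-12, -11) → (-18, -11)

T(p) = (-18, -11)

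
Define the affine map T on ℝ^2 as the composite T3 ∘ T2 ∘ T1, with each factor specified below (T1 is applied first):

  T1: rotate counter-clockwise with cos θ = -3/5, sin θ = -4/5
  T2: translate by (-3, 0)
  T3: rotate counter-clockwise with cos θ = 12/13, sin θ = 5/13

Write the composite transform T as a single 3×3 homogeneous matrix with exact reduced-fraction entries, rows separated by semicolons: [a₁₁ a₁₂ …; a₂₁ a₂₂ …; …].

T = [-16/65 63/65 -36/13; -63/65 -16/65 -15/13; 0 0 1]

T1 = [-3/5 4/5 0; -4/5 -3/5 0; 0 0 1]
T2·T1 = [-3/5 4/5 -3; -4/5 -3/5 0; 0 0 1]
T3·…·T1 = [-16/65 63/65 -36/13; -63/65 -16/65 -15/13; 0 0 1]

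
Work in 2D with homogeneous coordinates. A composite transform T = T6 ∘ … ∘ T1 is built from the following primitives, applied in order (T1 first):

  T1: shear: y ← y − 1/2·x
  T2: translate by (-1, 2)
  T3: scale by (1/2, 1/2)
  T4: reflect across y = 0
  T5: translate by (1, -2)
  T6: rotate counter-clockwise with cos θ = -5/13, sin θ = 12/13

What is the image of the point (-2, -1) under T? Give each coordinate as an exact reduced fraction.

T1 shear: y ← y − 1/2·x: (-2, -1) → (-2, 0)
T2 translate by (-1, 2): (-2, 0) → (-3, 2)
T3 scale by (1/2, 1/2): (-3, 2) → (-3/2, 1)
T4 reflect across y = 0: (-3/2, 1) → (-3/2, -1)
T5 translate by (1, -2): (-3/2, -1) → (-1/2, -3)
T6 rotate counter-clockwise with cos θ = -5/13, sin θ = 12/13: (-1/2, -3) → (77/26, 9/13)

T(p) = (77/26, 9/13)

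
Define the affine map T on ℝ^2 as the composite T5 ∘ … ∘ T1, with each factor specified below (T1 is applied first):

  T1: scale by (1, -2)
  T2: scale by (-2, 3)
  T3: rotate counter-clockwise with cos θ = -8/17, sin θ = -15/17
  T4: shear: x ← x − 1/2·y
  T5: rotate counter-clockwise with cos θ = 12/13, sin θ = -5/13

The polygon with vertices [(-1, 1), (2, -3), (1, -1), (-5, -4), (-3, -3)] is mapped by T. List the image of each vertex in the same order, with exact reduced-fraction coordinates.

T1 scale by (1, -2): (-1, 1) → (-1, -2); (2, -3) → (2, 6); (1, -1) → (1, 2); (-5, -4) → (-5, 8); (-3, -3) → (-3, 6)
T2 scale by (-2, 3): (-1, -2) → (2, -6); (2, 6) → (-4, 18); (1, 2) → (-2, 6); (-5, 8) → (10, 24); (-3, 6) → (6, 18)
T3 rotate counter-clockwise with cos θ = -8/17, sin θ = -15/17: (2, -6) → (-106/17, 18/17); (-4, 18) → (302/17, -84/17); (-2, 6) → (106/17, -18/17); (10, 24) → (280/17, -342/17); (6, 18) → (222/17, -234/17)
T4 shear: x ← x − 1/2·y: (-106/17, 18/17) → (-115/17, 18/17); (302/17, -84/17) → (344/17, -84/17); (106/17, -18/17) → (115/17, -18/17); (280/17, -342/17) → (451/17, -342/17); (222/17, -234/17) → (339/17, -234/17)
T5 rotate counter-clockwise with cos θ = 12/13, sin θ = -5/13: (-115/17, 18/17) → (-1290/221, 791/221); (344/17, -84/17) → (3708/221, -2728/221); (115/17, -18/17) → (1290/221, -791/221); (451/17, -342/17) → (3702/221, -6359/221); (339/17, -234/17) → (2898/221, -4503/221)

image vertices: (-1290/221, 791/221), (3708/221, -2728/221), (1290/221, -791/221), (3702/221, -6359/221), (2898/221, -4503/221)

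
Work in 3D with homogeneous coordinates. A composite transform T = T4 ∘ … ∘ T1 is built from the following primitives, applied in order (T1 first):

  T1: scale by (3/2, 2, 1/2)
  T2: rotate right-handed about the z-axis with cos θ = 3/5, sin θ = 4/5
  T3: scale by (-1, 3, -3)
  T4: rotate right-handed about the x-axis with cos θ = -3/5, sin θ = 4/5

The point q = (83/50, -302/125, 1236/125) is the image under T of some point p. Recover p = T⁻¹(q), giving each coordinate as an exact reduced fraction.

T1 = [3/2 0 0 0; 0 2 0 0; 0 0 1/2 0; 0 0 0 1]
T2·T1 = [9/10 -8/5 0 0; 6/5 6/5 0 0; 0 0 1/2 0; 0 0 0 1]
T3·…·T1 = [-9/10 8/5 0 0; 18/5 18/5 0 0; 0 0 -3/2 0; 0 0 0 1]
T4·…·T1 = [-9/10 8/5 0 0; -54/25 -54/25 6/5 0; 72/25 72/25 9/10 0; 0 0 0 1]
det M = 27/2; M⁻¹ = [-2/5 -8/75 32/225 0; 2/5 -3/50 2/25 0; 0 8/15 2/5 0; 0 0 0 1]
M⁻¹ · (83/50, -302/125, 1236/125)ᵀ = (1, 8/5, 8/3)ᵀ

p = (1, 8/5, 8/3)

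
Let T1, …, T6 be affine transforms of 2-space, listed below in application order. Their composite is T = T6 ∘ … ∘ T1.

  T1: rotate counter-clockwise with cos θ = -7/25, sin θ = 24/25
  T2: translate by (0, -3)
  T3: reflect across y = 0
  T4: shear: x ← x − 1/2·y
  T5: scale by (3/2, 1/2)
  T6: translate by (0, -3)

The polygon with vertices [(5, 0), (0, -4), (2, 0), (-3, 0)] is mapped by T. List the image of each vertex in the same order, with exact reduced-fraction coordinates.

image vertices: (-3/4, -39/10), (87/20, -103/50), (-33/20, -123/50), (-63/20, -3/50)

T1 rotate counter-clockwise with cos θ = -7/25, sin θ = 24/25: (5, 0) → (-7/5, 24/5); (0, -4) → (96/25, 28/25); (2, 0) → (-14/25, 48/25); (-3, 0) → (21/25, -72/25)
T2 translate by (0, -3): (-7/5, 24/5) → (-7/5, 9/5); (96/25, 28/25) → (96/25, -47/25); (-14/25, 48/25) → (-14/25, -27/25); (21/25, -72/25) → (21/25, -147/25)
T3 reflect across y = 0: (-7/5, 9/5) → (-7/5, -9/5); (96/25, -47/25) → (96/25, 47/25); (-14/25, -27/25) → (-14/25, 27/25); (21/25, -147/25) → (21/25, 147/25)
T4 shear: x ← x − 1/2·y: (-7/5, -9/5) → (-1/2, -9/5); (96/25, 47/25) → (29/10, 47/25); (-14/25, 27/25) → (-11/10, 27/25); (21/25, 147/25) → (-21/10, 147/25)
T5 scale by (3/2, 1/2): (-1/2, -9/5) → (-3/4, -9/10); (29/10, 47/25) → (87/20, 47/50); (-11/10, 27/25) → (-33/20, 27/50); (-21/10, 147/25) → (-63/20, 147/50)
T6 translate by (0, -3): (-3/4, -9/10) → (-3/4, -39/10); (87/20, 47/50) → (87/20, -103/50); (-33/20, 27/50) → (-33/20, -123/50); (-63/20, 147/50) → (-63/20, -3/50)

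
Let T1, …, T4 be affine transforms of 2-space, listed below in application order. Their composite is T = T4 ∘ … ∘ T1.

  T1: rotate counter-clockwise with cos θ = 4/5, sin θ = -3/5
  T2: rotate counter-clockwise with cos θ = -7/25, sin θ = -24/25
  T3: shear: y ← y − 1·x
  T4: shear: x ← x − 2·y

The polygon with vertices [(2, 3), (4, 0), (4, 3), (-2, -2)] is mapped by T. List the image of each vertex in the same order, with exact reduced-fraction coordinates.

image vertices: (39/5, -19/5), (-24/5, 4/5), (27/5, -17/5), (-22/5, 12/5)

T1 rotate counter-clockwise with cos θ = 4/5, sin θ = -3/5: (2, 3) → (17/5, 6/5); (4, 0) → (16/5, -12/5); (4, 3) → (5, 0); (-2, -2) → (-14/5, -2/5)
T2 rotate counter-clockwise with cos θ = -7/25, sin θ = -24/25: (17/5, 6/5) → (1/5, -18/5); (16/5, -12/5) → (-16/5, -12/5); (5, 0) → (-7/5, -24/5); (-14/5, -2/5) → (2/5, 14/5)
T3 shear: y ← y − 1·x: (1/5, -18/5) → (1/5, -19/5); (-16/5, -12/5) → (-16/5, 4/5); (-7/5, -24/5) → (-7/5, -17/5); (2/5, 14/5) → (2/5, 12/5)
T4 shear: x ← x − 2·y: (1/5, -19/5) → (39/5, -19/5); (-16/5, 4/5) → (-24/5, 4/5); (-7/5, -17/5) → (27/5, -17/5); (2/5, 12/5) → (-22/5, 12/5)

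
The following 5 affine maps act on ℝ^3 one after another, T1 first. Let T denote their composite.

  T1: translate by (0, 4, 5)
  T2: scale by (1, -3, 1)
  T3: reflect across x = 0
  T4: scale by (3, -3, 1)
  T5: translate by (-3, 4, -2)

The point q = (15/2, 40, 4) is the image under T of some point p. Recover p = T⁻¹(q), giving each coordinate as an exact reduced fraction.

p = (-7/2, 0, 1)

T1 = [1 0 0 0; 0 1 0 4; 0 0 1 5; 0 0 0 1]
T2·T1 = [1 0 0 0; 0 -3 0 -12; 0 0 1 5; 0 0 0 1]
T3·…·T1 = [-1 0 0 0; 0 -3 0 -12; 0 0 1 5; 0 0 0 1]
T4·…·T1 = [-3 0 0 0; 0 9 0 36; 0 0 1 5; 0 0 0 1]
T5·…·T1 = [-3 0 0 -3; 0 9 0 40; 0 0 1 3; 0 0 0 1]
det M = -27; M⁻¹ = [-1/3 0 0 -1; 0 1/9 0 -40/9; 0 0 1 -3; 0 0 0 1]
M⁻¹ · (15/2, 40, 4)ᵀ = (-7/2, 0, 1)ᵀ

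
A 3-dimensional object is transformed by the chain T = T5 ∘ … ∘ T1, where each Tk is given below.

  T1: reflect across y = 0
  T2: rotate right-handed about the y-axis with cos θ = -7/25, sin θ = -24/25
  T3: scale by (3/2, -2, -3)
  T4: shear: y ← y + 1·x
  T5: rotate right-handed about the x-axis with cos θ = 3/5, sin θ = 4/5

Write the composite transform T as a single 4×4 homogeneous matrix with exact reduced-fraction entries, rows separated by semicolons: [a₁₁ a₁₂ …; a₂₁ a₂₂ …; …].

T1 = [1 0 0 0; 0 -1 0 0; 0 0 1 0; 0 0 0 1]
T2·T1 = [-7/25 0 -24/25 0; 0 -1 0 0; 24/25 0 -7/25 0; 0 0 0 1]
T3·…·T1 = [-21/50 0 -36/25 0; 0 2 0 0; -72/25 0 21/25 0; 0 0 0 1]
T4·…·T1 = [-21/50 0 -36/25 0; -21/50 2 -36/25 0; -72/25 0 21/25 0; 0 0 0 1]
T5·…·T1 = [-21/50 0 -36/25 0; 513/250 6/5 -192/125 0; -258/125 8/5 -81/125 0; 0 0 0 1]

T = [-21/50 0 -36/25 0; 513/250 6/5 -192/125 0; -258/125 8/5 -81/125 0; 0 0 0 1]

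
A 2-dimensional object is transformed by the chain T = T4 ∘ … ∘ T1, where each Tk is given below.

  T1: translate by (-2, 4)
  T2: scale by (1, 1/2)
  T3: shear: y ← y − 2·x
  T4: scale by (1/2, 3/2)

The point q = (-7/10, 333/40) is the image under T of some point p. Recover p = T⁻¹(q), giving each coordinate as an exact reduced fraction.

T1 = [1 0 -2; 0 1 4; 0 0 1]
T2·T1 = [1 0 -2; 0 1/2 2; 0 0 1]
T3·…·T1 = [1 0 -2; -2 1/2 6; 0 0 1]
T4·…·T1 = [1/2 0 -1; -3 3/4 9; 0 0 1]
det M = 3/8; M⁻¹ = [2 0 2; 8 4/3 -4; 0 0 1]
M⁻¹ · (-7/10, 333/40)ᵀ = (3/5, 3/2)ᵀ

p = (3/5, 3/2)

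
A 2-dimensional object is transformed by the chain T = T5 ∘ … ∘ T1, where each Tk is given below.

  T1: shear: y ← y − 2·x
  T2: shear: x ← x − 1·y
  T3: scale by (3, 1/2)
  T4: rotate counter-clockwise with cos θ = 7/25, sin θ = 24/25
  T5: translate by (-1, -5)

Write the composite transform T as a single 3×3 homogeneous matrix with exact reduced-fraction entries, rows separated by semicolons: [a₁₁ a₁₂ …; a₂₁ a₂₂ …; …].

T = [87/25 -33/25 -1; 209/25 -137/50 -5; 0 0 1]

T1 = [1 0 0; -2 1 0; 0 0 1]
T2·T1 = [3 -1 0; -2 1 0; 0 0 1]
T3·…·T1 = [9 -3 0; -1 1/2 0; 0 0 1]
T4·…·T1 = [87/25 -33/25 0; 209/25 -137/50 0; 0 0 1]
T5·…·T1 = [87/25 -33/25 -1; 209/25 -137/50 -5; 0 0 1]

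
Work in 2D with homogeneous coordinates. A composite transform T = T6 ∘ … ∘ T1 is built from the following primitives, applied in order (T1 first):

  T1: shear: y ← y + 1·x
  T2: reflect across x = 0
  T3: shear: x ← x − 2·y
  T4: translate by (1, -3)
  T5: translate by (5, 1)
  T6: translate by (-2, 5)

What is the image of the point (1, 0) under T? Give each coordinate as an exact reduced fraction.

T(p) = (1, 4)

T1 shear: y ← y + 1·x: (1, 0) → (1, 1)
T2 reflect across x = 0: (1, 1) → (-1, 1)
T3 shear: x ← x − 2·y: (-1, 1) → (-3, 1)
T4 translate by (1, -3): (-3, 1) → (-2, -2)
T5 translate by (5, 1): (-2, -2) → (3, -1)
T6 translate by (-2, 5): (3, -1) → (1, 4)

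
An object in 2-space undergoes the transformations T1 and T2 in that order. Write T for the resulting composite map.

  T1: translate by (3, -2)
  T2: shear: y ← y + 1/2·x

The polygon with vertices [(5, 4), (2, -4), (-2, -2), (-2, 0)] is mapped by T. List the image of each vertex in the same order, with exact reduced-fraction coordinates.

T1 translate by (3, -2): (5, 4) → (8, 2); (2, -4) → (5, -6); (-2, -2) → (1, -4); (-2, 0) → (1, -2)
T2 shear: y ← y + 1/2·x: (8, 2) → (8, 6); (5, -6) → (5, -7/2); (1, -4) → (1, -7/2); (1, -2) → (1, -3/2)

image vertices: (8, 6), (5, -7/2), (1, -7/2), (1, -3/2)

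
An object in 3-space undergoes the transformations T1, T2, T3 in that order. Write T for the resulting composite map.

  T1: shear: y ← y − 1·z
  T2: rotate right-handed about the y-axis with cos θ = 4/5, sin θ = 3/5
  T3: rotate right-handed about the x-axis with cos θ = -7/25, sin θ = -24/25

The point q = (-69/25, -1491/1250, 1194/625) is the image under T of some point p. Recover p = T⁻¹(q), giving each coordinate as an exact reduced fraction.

T1 = [1 0 0 0; 0 1 -1 0; 0 0 1 0; 0 0 0 1]
T2·T1 = [4/5 0 3/5 0; 0 1 -1 0; -3/5 0 4/5 0; 0 0 0 1]
T3·…·T1 = [4/5 0 3/5 0; -72/125 -7/25 131/125 0; 21/125 -24/25 92/125 0; 0 0 0 1]
det M = 1; M⁻¹ = [4/5 -72/125 21/125 0; 3/5 61/125 -148/125 0; 3/5 96/125 -28/125 0; 0 0 0 1]
M⁻¹ · (-69/25, -1491/1250, 1194/625)ᵀ = (-6/5, -9/2, -3)ᵀ

p = (-6/5, -9/2, -3)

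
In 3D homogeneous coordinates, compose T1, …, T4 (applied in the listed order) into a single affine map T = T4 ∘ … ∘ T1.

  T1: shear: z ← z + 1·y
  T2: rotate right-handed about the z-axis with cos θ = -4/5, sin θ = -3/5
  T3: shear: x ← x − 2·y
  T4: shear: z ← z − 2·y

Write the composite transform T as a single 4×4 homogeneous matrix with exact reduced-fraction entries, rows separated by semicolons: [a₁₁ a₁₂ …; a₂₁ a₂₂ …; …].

T = [2/5 11/5 0 0; -3/5 -4/5 0 0; 6/5 13/5 1 0; 0 0 0 1]

T1 = [1 0 0 0; 0 1 0 0; 0 1 1 0; 0 0 0 1]
T2·T1 = [-4/5 3/5 0 0; -3/5 -4/5 0 0; 0 1 1 0; 0 0 0 1]
T3·…·T1 = [2/5 11/5 0 0; -3/5 -4/5 0 0; 0 1 1 0; 0 0 0 1]
T4·…·T1 = [2/5 11/5 0 0; -3/5 -4/5 0 0; 6/5 13/5 1 0; 0 0 0 1]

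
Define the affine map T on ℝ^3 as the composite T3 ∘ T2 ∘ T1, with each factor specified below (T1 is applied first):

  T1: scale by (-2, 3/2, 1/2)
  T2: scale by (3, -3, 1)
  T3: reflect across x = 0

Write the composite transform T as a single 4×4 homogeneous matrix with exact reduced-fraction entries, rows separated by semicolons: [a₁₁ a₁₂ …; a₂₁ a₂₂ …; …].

T1 = [-2 0 0 0; 0 3/2 0 0; 0 0 1/2 0; 0 0 0 1]
T2·T1 = [-6 0 0 0; 0 -9/2 0 0; 0 0 1/2 0; 0 0 0 1]
T3·…·T1 = [6 0 0 0; 0 -9/2 0 0; 0 0 1/2 0; 0 0 0 1]

T = [6 0 0 0; 0 -9/2 0 0; 0 0 1/2 0; 0 0 0 1]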